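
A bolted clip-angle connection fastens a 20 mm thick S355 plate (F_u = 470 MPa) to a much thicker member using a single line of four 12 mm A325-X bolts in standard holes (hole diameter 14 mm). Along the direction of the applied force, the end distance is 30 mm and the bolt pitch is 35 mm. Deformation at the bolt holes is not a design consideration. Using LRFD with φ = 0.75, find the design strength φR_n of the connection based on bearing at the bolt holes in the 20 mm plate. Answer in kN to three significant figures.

Per bolt r_n = 1.5 l_c t F_u ≤ 3.0 d t F_u; upper limit = 3.0 × 12 × 20 × 470 / 1000 = 338.4 kN.
Edge bolt: l_c = 30 − 14/2 = 23 mm → 1.5 × 23 × 20 × 470 / 1000 = 324.3 → r_n = 324.3 kN.
Interior bolts: l_c = 35 − 14 = 21 mm → 1.5 × 21 × 20 × 470 / 1000 = 296.1 → r_n = 296.1 kN.
R_n = 1 × 324.3 + 3 × 296.1 = 1213 kN.
Design strength φR_n = 0.75 × 1213 = 909 kN.

909 kN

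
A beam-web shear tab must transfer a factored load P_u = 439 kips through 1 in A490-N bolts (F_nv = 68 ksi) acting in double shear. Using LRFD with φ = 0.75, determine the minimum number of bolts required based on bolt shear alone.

6 bolts

A_b = π·1²/4 = 0.7854 in².
Per-bolt design strength φR_n = 0.75 × 68 × 0.7854 × 2 = 80.11 kips.
n ≥ 439 / 80.11 = 5.48 → use 6 bolts.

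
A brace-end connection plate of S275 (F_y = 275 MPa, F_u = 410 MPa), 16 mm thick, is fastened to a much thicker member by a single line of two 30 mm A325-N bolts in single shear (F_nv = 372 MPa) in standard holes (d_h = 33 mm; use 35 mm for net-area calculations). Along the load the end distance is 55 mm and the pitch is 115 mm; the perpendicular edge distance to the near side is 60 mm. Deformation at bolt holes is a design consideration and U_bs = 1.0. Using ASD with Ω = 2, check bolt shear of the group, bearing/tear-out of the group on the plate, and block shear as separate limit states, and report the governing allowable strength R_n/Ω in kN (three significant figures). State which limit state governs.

263 kN (bolt shear governs)

Bolt shear: A_b = π·30²/4 = 706.9 mm²; R_n = 372 × 706.9 × 2 × 1 / 1000 = 525.9 kN → 525.9 / 2 = 263 kN.
Bearing: edge l_c = 38.5, r_n = 303.1 kN; interior l_c = 82, r_n = 472.3 kN; R_n = 303.1 + 1·472.3 = 775.4 kN → 388 kN.
Block shear: A_gv = 2720, A_nv = 1880, A_nt = 680 mm²; R_n = min(0.6F_uA_nv, 0.6F_yA_gv) + U_bs·F_u·A_nt = 727.6 kN → 364 kN.
Bolt shear governs: 263 kN.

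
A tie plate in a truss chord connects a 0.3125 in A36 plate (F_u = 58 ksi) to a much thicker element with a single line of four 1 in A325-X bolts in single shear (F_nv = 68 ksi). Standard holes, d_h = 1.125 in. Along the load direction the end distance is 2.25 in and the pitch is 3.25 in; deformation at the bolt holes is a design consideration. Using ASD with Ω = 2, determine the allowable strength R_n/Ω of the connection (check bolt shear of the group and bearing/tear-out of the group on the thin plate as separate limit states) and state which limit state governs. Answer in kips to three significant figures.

83.6 kips (bearing governs)

Bolt shear: A_b = π·1²/4 = 0.7854 in²; R_n = 68 × 0.7854 × 4 × 1 = 213.6 kips → 213.6 / 2 = 107 kips.
Bearing (1.2 l_c t F_u ≤ 2.4 d t F_u): upper limit = 2.4·1·0.3125·58 = 43.5 kips.
  Edge l_c = 2.25 − 1.125/2 = 1.688 → r_n = 36.7 kips; interior l_c = 3.25 − 1.125 = 2.125 → r_n = 43.5 kips.
  R_n,bearing = 1·36.7 + 3·43.5 = 167.2 kips → 167.2 / 2 = 83.6 kips.
Bearing governs: 83.6 kips.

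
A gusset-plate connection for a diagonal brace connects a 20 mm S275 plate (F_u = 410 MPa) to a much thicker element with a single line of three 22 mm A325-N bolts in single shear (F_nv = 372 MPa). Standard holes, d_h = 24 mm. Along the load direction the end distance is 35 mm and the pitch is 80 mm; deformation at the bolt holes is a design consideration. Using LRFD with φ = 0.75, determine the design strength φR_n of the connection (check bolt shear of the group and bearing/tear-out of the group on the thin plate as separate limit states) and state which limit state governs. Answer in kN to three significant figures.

Bolt shear: A_b = π·22²/4 = 380.1 mm²; R_n = 372 × 380.1 × 3 × 1 / 1000 = 424.2 kN → 0.75 × 424.2 = 318 kN.
Bearing (1.2 l_c t F_u ≤ 2.4 d t F_u): upper limit = 2.4·22·20·410 / 1000 = 433 kN.
  Edge l_c = 35 − 24/2 = 23 → r_n = 226.3 kN; interior l_c = 80 − 24 = 56 → r_n = 433 kN.
  R_n,bearing = 1·226.3 + 2·433 = 1092 kN → 0.75 × 1092 = 819 kN.
Bolt shear governs: 318 kN.

318 kN (bolt shear governs)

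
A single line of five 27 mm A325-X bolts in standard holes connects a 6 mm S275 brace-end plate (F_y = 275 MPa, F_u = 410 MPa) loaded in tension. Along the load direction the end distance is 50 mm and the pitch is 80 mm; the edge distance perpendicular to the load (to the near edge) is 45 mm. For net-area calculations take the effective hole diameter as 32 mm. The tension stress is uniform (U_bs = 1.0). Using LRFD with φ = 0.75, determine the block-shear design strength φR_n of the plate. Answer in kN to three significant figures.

304 kN

Shear plane L_v = 50 + 4·80 = 370 mm; A_gv = 370 × 6 = 2220 mm².
A_nv = (370 − 4.5·32) × 6 = 1356 mm².
A_nt = (45 − 0.5·32) × 6 = 174 mm².
0.6 F_u A_nv = 333.6 kN; 0.6 F_y A_gv = 366.3 kN → shear rupture governs the shear term.
R_n = 333.6 + 1.0 × 410 × 174 / 1000 = 404.9 kN.
Design strength φR_n = 0.75 × 404.9 = 304 kN.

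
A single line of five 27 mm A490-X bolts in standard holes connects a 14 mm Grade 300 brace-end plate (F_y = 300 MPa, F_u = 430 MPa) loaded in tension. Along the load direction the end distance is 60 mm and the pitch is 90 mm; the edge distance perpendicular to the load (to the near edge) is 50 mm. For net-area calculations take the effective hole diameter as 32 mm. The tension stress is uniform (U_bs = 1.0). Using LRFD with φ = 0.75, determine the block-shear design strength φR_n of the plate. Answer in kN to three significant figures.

901 kN

Shear plane L_v = 60 + 4·90 = 420 mm; A_gv = 420 × 14 = 5880 mm².
A_nv = (420 − 4.5·32) × 14 = 3864 mm².
A_nt = (50 − 0.5·32) × 14 = 476 mm².
0.6 F_u A_nv = 996.9 kN; 0.6 F_y A_gv = 1058 kN → shear rupture governs the shear term.
R_n = 996.9 + 1.0 × 430 × 476 / 1000 = 1202 kN.
Design strength φR_n = 0.75 × 1202 = 901 kN.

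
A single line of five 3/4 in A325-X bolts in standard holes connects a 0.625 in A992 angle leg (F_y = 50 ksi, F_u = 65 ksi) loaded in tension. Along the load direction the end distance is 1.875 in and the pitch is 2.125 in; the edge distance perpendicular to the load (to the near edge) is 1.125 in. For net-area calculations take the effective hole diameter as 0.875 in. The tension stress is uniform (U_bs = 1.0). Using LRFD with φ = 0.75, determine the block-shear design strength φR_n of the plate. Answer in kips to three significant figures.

139 kips

Shear plane L_v = 1.875 + 4·2.125 = 10.38 in; A_gv = 10.38 × 0.625 = 6.484 in².
A_nv = (10.38 − 4.5·0.875) × 0.625 = 4.023 in².
A_nt = (1.125 − 0.5·0.875) × 0.625 = 0.4297 in².
0.6 F_u A_nv = 156.9 kips; 0.6 F_y A_gv = 194.5 kips → shear rupture governs the shear term.
R_n = 156.9 + 1.0 × 65 × 0.4297 = 184.8 kips.
Design strength φR_n = 0.75 × 184.8 = 139 kips.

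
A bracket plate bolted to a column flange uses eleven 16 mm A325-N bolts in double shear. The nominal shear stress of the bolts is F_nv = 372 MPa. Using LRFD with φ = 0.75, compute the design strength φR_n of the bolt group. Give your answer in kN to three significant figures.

1230 kN

A_b = π × 16² / 4 = 201.1 mm².
R_n = F_nv · A_b · n · n_s = 372 × 201.1 × 11 × 2 / 1000 = 1645 kN.
Design strength φR_n = 0.75 × 1645 = 1230 kN.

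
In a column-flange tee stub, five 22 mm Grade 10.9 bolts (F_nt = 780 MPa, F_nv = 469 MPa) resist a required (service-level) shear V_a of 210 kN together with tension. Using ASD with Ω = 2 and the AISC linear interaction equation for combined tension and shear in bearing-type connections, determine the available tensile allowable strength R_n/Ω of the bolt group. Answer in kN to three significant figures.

A_b = π·22²/4 = 380.1 mm²; f_rv = 210 × 1000 / (5 × 380.1) = 110.5 MPa.
F'_nt = 1.3 F_nt − (Ω F_nt / F_nv) f_rv = 1.3·780 − (2·780/469)·110.5 = 646.5 MPa, capped at F_nt → F'_nt = 646.5 MPa.
R_n = F'_nt · A_b · n = 646.5 × 380.1 × 5 / 1000 = 1229 kN.
Allowable strength R_n/Ω = 1229 / 2 = 614 kN.

614 kN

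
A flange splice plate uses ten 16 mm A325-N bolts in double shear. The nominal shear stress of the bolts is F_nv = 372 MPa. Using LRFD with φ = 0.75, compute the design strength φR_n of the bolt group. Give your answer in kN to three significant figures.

1120 kN

A_b = π × 16² / 4 = 201.1 mm².
R_n = F_nv · A_b · n · n_s = 372 × 201.1 × 10 × 2 / 1000 = 1496 kN.
Design strength φR_n = 0.75 × 1496 = 1120 kN.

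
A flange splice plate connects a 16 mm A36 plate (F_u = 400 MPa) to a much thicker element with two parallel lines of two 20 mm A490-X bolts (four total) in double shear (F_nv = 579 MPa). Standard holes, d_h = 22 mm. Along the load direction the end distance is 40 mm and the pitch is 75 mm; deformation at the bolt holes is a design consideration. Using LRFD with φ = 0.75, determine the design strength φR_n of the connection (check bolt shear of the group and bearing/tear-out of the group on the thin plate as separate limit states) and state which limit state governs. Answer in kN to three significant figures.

795 kN (bearing governs)

Bolt shear: A_b = π·20²/4 = 314.2 mm²; R_n = 579 × 314.2 × 4 × 2 / 1000 = 1455 kN → 0.75 × 1455 = 1090 kN.
Bearing (1.2 l_c t F_u ≤ 2.4 d t F_u): upper limit = 2.4·20·16·400 / 1000 = 307.2 kN.
  Edge l_c = 40 − 22/2 = 29 → r_n = 222.7 kN; interior l_c = 75 − 22 = 53 → r_n = 307.2 kN.
  R_n,bearing = 2·222.7 + 2·307.2 = 1060 kN → 0.75 × 1060 = 795 kN.
Bearing governs: 795 kN.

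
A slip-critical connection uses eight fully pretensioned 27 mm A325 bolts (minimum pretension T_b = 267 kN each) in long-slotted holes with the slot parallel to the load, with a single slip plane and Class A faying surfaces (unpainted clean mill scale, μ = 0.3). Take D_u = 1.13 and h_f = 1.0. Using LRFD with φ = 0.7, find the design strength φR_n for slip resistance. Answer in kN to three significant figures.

507 kN

R_n = μ · D_u · h_f · T_b · n_s · n_b = 0.3 × 1.13 × 1.0 × 267 × 1 × 8 = 724.1 kN.
Design strength φR_n = 0.7 × 724.1 = 507 kN.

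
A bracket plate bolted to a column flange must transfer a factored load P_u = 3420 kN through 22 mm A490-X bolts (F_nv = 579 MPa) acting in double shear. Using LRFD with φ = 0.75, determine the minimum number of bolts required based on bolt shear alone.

11 bolts

A_b = π·22²/4 = 380.1 mm².
Per-bolt design strength φR_n = 0.75 × 579 × 380.1 × 2 / 1000 = 330.1 kN.
n ≥ 3420 / 330.1 = 10.36 → use 11 bolts.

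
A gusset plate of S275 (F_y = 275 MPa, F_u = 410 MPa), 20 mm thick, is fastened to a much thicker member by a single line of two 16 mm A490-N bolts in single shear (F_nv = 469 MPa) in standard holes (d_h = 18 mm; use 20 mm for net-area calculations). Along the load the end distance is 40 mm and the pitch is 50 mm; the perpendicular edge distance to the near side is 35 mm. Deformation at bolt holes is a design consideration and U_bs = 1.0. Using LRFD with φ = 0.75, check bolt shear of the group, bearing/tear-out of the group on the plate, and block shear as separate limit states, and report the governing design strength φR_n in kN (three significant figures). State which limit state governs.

Bolt shear: A_b = π·16²/4 = 201.1 mm²; R_n = 469 × 201.1 × 2 × 1 / 1000 = 188.6 kN → 0.75 × 188.6 = 141 kN.
Bearing: edge l_c = 31, r_n = 305 kN; interior l_c = 32, r_n = 314.9 kN; R_n = 305 + 1·314.9 = 619.9 kN → 465 kN.
Block shear: A_gv = 1800, A_nv = 1200, A_nt = 500 mm²; R_n = min(0.6F_uA_nv, 0.6F_yA_gv) + U_bs·F_u·A_nt = 500.2 kN → 375 kN.
Bolt shear governs: 141 kN.

141 kN (bolt shear governs)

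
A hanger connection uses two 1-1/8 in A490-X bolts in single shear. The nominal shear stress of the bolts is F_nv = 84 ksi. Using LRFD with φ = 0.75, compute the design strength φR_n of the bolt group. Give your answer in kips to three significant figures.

125 kips

A_b = π × 1.125² / 4 = 0.994 in².
R_n = F_nv · A_b · n · n_s = 84 × 0.994 × 2 × 1 = 167 kips.
Design strength φR_n = 0.75 × 167 = 125 kips.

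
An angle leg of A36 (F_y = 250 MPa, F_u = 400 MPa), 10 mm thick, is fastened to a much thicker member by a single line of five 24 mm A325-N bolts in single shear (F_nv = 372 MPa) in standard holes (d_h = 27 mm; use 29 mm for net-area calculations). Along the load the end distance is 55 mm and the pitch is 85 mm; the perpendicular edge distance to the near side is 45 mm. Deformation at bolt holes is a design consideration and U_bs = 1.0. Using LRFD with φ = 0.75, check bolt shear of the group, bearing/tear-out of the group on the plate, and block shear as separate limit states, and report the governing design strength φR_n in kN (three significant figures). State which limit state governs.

Bolt shear: A_b = π·24²/4 = 452.4 mm²; R_n = 372 × 452.4 × 5 × 1 / 1000 = 841.4 kN → 0.75 × 841.4 = 631 kN.
Bearing: edge l_c = 41.5, r_n = 199.2 kN; interior l_c = 58, r_n = 230.4 kN; R_n = 199.2 + 4·230.4 = 1121 kN → 841 kN.
Block shear: A_gv = 3950, A_nv = 2645, A_nt = 305 mm²; R_n = min(0.6F_uA_nv, 0.6F_yA_gv) + U_bs·F_u·A_nt = 714.5 kN → 536 kN.
Block shear governs: 536 kN.

536 kN (block shear governs)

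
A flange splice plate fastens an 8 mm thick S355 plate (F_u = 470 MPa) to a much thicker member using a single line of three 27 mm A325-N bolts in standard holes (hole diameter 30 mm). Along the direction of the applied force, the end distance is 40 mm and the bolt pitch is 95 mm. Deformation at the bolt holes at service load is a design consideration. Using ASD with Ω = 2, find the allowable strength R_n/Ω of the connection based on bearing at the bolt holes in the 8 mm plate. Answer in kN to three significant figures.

Per bolt r_n = 1.2 l_c t F_u ≤ 2.4 d t F_u; upper limit = 2.4 × 27 × 8 × 470 / 1000 = 243.6 kN.
Edge bolt: l_c = 40 − 30/2 = 25 mm → 1.2 × 25 × 8 × 470 / 1000 = 112.8 → r_n = 112.8 kN.
Interior bolts: l_c = 95 − 30 = 65 mm → 1.2 × 65 × 8 × 470 / 1000 = 293.3 → r_n = 243.6 kN.
R_n = 1 × 112.8 + 2 × 243.6 = 600.1 kN.
Allowable strength R_n/Ω = 600.1 / 2 = 300 kN.

300 kN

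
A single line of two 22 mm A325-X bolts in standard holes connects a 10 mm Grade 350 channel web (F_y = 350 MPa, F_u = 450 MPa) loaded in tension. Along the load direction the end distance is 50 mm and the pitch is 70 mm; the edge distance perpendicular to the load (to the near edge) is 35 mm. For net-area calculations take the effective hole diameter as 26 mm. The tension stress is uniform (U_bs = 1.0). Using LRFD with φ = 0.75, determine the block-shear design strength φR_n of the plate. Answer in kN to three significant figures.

238 kN

Shear plane L_v = 50 + 1·70 = 120 mm; A_gv = 120 × 10 = 1200 mm².
A_nv = (120 − 1.5·26) × 10 = 810 mm².
A_nt = (35 − 0.5·26) × 10 = 220 mm².
0.6 F_u A_nv = 218.7 kN; 0.6 F_y A_gv = 252 kN → shear rupture governs the shear term.
R_n = 218.7 + 1.0 × 450 × 220 / 1000 = 317.7 kN.
Design strength φR_n = 0.75 × 317.7 = 238 kN.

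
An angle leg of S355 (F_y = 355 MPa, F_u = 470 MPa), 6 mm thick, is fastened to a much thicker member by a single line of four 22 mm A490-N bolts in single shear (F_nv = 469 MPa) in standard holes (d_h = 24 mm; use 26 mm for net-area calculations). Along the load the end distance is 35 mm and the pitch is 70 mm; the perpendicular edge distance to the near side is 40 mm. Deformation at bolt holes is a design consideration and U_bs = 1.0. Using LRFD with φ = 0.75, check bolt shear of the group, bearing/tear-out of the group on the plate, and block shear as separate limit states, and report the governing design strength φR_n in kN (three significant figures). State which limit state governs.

253 kN (block shear governs)

Bolt shear: A_b = π·22²/4 = 380.1 mm²; R_n = 469 × 380.1 × 4 × 1 / 1000 = 713.1 kN → 0.75 × 713.1 = 535 kN.
Bearing: edge l_c = 23, r_n = 77.83 kN; interior l_c = 46, r_n = 148.9 kN; R_n = 77.83 + 3·148.9 = 524.5 kN → 393 kN.
Block shear: A_gv = 1470, A_nv = 924, A_nt = 162 mm²; R_n = min(0.6F_uA_nv, 0.6F_yA_gv) + U_bs·F_u·A_nt = 336.7 kN → 253 kN.
Block shear governs: 253 kN.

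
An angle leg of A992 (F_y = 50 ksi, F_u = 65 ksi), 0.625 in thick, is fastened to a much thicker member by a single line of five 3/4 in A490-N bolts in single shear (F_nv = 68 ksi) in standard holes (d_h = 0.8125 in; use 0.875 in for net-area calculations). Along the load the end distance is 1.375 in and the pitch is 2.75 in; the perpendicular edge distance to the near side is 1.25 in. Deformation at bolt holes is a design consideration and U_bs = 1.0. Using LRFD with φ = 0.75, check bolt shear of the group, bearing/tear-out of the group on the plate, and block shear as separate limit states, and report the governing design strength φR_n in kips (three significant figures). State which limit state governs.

Bolt shear: A_b = π·0.75²/4 = 0.4418 in²; R_n = 68 × 0.4418 × 5 × 1 = 150.2 kips → 0.75 × 150.2 = 113 kips.
Bearing: edge l_c = 0.9688, r_n = 47.23 kips; interior l_c = 1.938, r_n = 73.12 kips; R_n = 47.23 + 4·73.12 = 339.7 kips → 255 kips.
Block shear: A_gv = 7.734, A_nv = 5.273, A_nt = 0.5078 in²; R_n = min(0.6F_uA_nv, 0.6F_yA_gv) + U_bs·F_u·A_nt = 238.7 kips → 179 kips.
Bolt shear governs: 113 kips.

113 kips (bolt shear governs)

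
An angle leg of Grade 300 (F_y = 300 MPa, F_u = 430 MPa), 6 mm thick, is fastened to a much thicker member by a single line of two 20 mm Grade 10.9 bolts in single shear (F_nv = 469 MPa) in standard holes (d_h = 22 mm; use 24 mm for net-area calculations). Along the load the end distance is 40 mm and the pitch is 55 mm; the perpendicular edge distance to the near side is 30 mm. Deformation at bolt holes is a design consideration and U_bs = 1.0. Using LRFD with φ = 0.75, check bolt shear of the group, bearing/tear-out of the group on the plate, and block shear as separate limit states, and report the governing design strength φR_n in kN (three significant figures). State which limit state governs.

103 kN (block shear governs)

Bolt shear: A_b = π·20²/4 = 314.2 mm²; R_n = 469 × 314.2 × 2 × 1 / 1000 = 294.7 kN → 0.75 × 294.7 = 221 kN.
Bearing: edge l_c = 29, r_n = 89.78 kN; interior l_c = 33, r_n = 102.2 kN; R_n = 89.78 + 1·102.2 = 192 kN → 144 kN.
Block shear: A_gv = 570, A_nv = 354, A_nt = 108 mm²; R_n = min(0.6F_uA_nv, 0.6F_yA_gv) + U_bs·F_u·A_nt = 137.8 kN → 103 kN.
Block shear governs: 103 kN.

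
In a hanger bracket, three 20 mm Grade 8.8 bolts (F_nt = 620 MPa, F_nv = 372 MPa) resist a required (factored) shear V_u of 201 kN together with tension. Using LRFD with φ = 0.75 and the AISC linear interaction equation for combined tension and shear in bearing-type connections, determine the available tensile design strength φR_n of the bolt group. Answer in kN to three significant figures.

235 kN

A_b = π·20²/4 = 314.2 mm²; f_rv = 201 × 1000 / (3 × 314.2) = 213.3 MPa.
F'_nt = 1.3 F_nt − (F_nt / φF_nv) f_rv = 1.3·620 − (620/(0.75·372))·213.3 = 332.1 MPa, capped at F_nt → F'_nt = 332.1 MPa.
R_n = F'_nt · A_b · n = 332.1 × 314.2 × 3 / 1000 = 313 kN.
Design strength φR_n = 0.75 × 313 = 235 kN.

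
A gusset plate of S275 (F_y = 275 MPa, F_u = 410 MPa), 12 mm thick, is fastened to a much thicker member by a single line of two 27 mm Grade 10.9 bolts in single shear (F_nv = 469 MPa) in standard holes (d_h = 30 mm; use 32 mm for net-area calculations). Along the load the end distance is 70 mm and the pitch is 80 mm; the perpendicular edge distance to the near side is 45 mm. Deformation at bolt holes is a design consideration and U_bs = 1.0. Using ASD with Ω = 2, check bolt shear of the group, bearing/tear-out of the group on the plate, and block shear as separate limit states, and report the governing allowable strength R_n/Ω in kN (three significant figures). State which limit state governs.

220 kN (block shear governs)

Bolt shear: A_b = π·27²/4 = 572.6 mm²; R_n = 469 × 572.6 × 2 × 1 / 1000 = 537.1 kN → 537.1 / 2 = 269 kN.
Bearing: edge l_c = 55, r_n = 318.8 kN; interior l_c = 50, r_n = 295.2 kN; R_n = 318.8 + 1·295.2 = 614 kN → 307 kN.
Block shear: A_gv = 1800, A_nv = 1224, A_nt = 348 mm²; R_n = min(0.6F_uA_nv, 0.6F_yA_gv) + U_bs·F_u·A_nt = 439.7 kN → 220 kN.
Block shear governs: 220 kN.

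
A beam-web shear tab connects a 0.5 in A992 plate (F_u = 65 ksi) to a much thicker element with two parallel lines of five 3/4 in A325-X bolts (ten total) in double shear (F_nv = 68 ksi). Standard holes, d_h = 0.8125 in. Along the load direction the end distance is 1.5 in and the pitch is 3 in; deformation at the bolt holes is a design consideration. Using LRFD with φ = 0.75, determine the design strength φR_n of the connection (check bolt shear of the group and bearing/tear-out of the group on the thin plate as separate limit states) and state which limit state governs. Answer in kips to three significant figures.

Bolt shear: A_b = π·0.75²/4 = 0.4418 in²; R_n = 68 × 0.4418 × 10 × 2 = 600.8 kips → 0.75 × 600.8 = 451 kips.
Bearing (1.2 l_c t F_u ≤ 2.4 d t F_u): upper limit = 2.4·0.75·0.5·65 = 58.5 kips.
  Edge l_c = 1.5 − 0.8125/2 = 1.094 → r_n = 42.66 kips; interior l_c = 3 − 0.8125 = 2.188 → r_n = 58.5 kips.
  R_n,bearing = 2·42.66 + 8·58.5 = 553.3 kips → 0.75 × 553.3 = 415 kips.
Bearing governs: 415 kips.

415 kips (bearing governs)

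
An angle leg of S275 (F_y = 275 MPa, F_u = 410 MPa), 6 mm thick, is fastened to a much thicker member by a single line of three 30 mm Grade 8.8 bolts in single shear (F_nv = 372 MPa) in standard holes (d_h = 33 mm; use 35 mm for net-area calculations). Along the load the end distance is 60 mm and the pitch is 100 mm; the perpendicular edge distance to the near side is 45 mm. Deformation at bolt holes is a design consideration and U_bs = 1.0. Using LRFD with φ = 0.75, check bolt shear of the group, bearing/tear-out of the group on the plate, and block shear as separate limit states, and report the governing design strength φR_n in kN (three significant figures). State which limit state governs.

Bolt shear: A_b = π·30²/4 = 706.9 mm²; R_n = 372 × 706.9 × 3 × 1 / 1000 = 788.9 kN → 0.75 × 788.9 = 592 kN.
Bearing: edge l_c = 43.5, r_n = 128.4 kN; interior l_c = 67, r_n = 177.1 kN; R_n = 128.4 + 2·177.1 = 482.7 kN → 362 kN.
Block shear: A_gv = 1560, A_nv = 1035, A_nt = 165 mm²; R_n = min(0.6F_uA_nv, 0.6F_yA_gv) + U_bs·F_u·A_nt = 322.3 kN → 242 kN.
Block shear governs: 242 kN.

242 kN (block shear governs)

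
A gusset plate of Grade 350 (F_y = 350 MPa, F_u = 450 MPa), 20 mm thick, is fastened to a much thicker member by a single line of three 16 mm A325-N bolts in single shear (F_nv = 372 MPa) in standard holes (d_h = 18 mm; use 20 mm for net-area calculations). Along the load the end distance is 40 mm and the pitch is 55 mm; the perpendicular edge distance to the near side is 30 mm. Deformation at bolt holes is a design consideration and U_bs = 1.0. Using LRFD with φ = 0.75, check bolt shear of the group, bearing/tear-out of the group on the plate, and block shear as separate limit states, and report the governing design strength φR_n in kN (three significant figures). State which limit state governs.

Bolt shear: A_b = π·16²/4 = 201.1 mm²; R_n = 372 × 201.1 × 3 × 1 / 1000 = 224.4 kN → 0.75 × 224.4 = 168 kN.
Bearing: edge l_c = 31, r_n = 334.8 kN; interior l_c = 37, r_n = 345.6 kN; R_n = 334.8 + 2·345.6 = 1026 kN → 770 kN.
Block shear: A_gv = 3000, A_nv = 2000, A_nt = 400 mm²; R_n = min(0.6F_uA_nv, 0.6F_yA_gv) + U_bs·F_u·A_nt = 720 kN → 540 kN.
Bolt shear governs: 168 kN.

168 kN (bolt shear governs)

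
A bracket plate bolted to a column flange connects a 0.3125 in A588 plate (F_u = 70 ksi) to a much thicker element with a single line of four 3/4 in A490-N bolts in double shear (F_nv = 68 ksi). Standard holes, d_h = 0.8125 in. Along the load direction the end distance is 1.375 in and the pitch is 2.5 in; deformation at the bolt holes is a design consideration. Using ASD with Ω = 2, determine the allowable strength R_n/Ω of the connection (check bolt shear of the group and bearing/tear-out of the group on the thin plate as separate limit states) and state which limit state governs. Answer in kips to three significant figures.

71.8 kips (bearing governs)

Bolt shear: A_b = π·0.75²/4 = 0.4418 in²; R_n = 68 × 0.4418 × 4 × 2 = 240.3 kips → 240.3 / 2 = 120 kips.
Bearing (1.2 l_c t F_u ≤ 2.4 d t F_u): upper limit = 2.4·0.75·0.3125·70 = 39.38 kips.
  Edge l_c = 1.375 − 0.8125/2 = 0.9688 → r_n = 25.43 kips; interior l_c = 2.5 − 0.8125 = 1.688 → r_n = 39.38 kips.
  R_n,bearing = 1·25.43 + 3·39.38 = 143.6 kips → 143.6 / 2 = 71.8 kips.
Bearing governs: 71.8 kips.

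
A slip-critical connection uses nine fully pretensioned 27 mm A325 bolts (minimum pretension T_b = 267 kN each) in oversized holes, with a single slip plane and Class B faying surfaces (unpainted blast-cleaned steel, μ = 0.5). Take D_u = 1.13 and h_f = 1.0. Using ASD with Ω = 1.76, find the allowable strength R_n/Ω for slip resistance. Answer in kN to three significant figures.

771 kN

R_n = μ · D_u · h_f · T_b · n_s · n_b = 0.5 × 1.13 × 1.0 × 267 × 1 × 9 = 1358 kN.
Allowable strength R_n/Ω = 1358 / 1.76 = 771 kN.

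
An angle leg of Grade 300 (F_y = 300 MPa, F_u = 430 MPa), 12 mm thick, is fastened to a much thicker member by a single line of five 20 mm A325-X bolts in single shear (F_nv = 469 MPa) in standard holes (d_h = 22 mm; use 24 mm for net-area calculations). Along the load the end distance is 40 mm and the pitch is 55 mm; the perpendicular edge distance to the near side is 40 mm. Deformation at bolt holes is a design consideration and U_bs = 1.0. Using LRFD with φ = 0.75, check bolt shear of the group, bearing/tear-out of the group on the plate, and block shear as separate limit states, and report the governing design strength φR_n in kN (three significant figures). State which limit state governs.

461 kN (block shear governs)

Bolt shear: A_b = π·20²/4 = 314.2 mm²; R_n = 469 × 314.2 × 5 × 1 / 1000 = 736.7 kN → 0.75 × 736.7 = 553 kN.
Bearing: edge l_c = 29, r_n = 179.6 kN; interior l_c = 33, r_n = 204.3 kN; R_n = 179.6 + 4·204.3 = 996.9 kN → 748 kN.
Block shear: A_gv = 3120, A_nv = 1824, A_nt = 336 mm²; R_n = min(0.6F_uA_nv, 0.6F_yA_gv) + U_bs·F_u·A_nt = 615.1 kN → 461 kN.
Block shear governs: 461 kN.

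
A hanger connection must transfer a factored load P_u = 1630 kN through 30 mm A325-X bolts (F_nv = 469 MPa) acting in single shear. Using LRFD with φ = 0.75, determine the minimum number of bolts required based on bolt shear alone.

7 bolts

A_b = π·30²/4 = 706.9 mm².
Per-bolt design strength φR_n = 0.75 × 469 × 706.9 × 1 / 1000 = 248.6 kN.
n ≥ 1630 / 248.6 = 6.556 → use 7 bolts.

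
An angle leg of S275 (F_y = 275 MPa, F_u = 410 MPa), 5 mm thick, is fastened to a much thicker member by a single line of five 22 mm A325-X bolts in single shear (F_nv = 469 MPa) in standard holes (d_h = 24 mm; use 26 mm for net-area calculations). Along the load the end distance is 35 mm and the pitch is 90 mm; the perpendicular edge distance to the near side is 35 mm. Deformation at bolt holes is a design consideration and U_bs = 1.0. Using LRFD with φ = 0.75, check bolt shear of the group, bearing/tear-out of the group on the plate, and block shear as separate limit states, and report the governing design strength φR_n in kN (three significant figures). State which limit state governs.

278 kN (block shear governs)

Bolt shear: A_b = π·22²/4 = 380.1 mm²; R_n = 469 × 380.1 × 5 × 1 / 1000 = 891.4 kN → 0.75 × 891.4 = 669 kN.
Bearing: edge l_c = 23, r_n = 56.58 kN; interior l_c = 66, r_n = 108.2 kN; R_n = 56.58 + 4·108.2 = 489.5 kN → 367 kN.
Block shear: A_gv = 1975, A_nv = 1390, A_nt = 110 mm²; R_n = min(0.6F_uA_nv, 0.6F_yA_gv) + U_bs·F_u·A_nt = 371 kN → 278 kN.
Block shear governs: 278 kN.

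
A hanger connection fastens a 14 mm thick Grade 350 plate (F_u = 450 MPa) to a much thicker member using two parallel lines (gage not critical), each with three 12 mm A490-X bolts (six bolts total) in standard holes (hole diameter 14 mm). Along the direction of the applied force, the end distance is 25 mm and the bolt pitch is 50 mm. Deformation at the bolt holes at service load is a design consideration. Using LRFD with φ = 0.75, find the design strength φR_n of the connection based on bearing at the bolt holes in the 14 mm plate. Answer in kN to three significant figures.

Per bolt r_n = 1.2 l_c t F_u ≤ 2.4 d t F_u; upper limit = 2.4 × 12 × 14 × 450 / 1000 = 181.4 kN.
Edge bolt: l_c = 25 − 14/2 = 18 mm → 1.2 × 18 × 14 × 450 / 1000 = 136.1 → r_n = 136.1 kN.
Interior bolts: l_c = 50 − 14 = 36 mm → 1.2 × 36 × 14 × 450 / 1000 = 272.2 → r_n = 181.4 kN.
R_n = 2 × 136.1 + 4 × 181.4 = 997.9 kN.
Design strength φR_n = 0.75 × 997.9 = 748 kN.

748 kN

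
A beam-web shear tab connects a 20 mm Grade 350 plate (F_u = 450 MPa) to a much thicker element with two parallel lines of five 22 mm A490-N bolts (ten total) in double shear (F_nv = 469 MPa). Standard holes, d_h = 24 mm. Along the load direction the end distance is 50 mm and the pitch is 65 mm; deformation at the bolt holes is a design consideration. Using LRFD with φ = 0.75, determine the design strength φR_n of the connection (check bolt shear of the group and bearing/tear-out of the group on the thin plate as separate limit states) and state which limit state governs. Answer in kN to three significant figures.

Bolt shear: A_b = π·22²/4 = 380.1 mm²; R_n = 469 × 380.1 × 10 × 2 / 1000 = 3566 kN → 0.75 × 3566 = 2670 kN.
Bearing (1.2 l_c t F_u ≤ 2.4 d t F_u): upper limit = 2.4·22·20·450 / 1000 = 475.2 kN.
  Edge l_c = 50 − 24/2 = 38 → r_n = 410.4 kN; interior l_c = 65 − 24 = 41 → r_n = 442.8 kN.
  R_n,bearing = 2·410.4 + 8·442.8 = 4363 kN → 0.75 × 4363 = 3270 kN.
Bolt shear governs: 2670 kN.

2670 kN (bolt shear governs)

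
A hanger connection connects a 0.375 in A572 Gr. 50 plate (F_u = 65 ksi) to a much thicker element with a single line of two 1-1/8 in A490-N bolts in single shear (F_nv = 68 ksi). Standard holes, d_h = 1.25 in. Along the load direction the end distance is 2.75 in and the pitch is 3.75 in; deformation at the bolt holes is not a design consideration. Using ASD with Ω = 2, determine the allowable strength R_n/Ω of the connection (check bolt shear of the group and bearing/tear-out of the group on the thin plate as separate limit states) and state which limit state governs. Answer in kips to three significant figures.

67.6 kips (bolt shear governs)

Bolt shear: A_b = π·1.125²/4 = 0.994 in²; R_n = 68 × 0.994 × 2 × 1 = 135.2 kips → 135.2 / 2 = 67.6 kips.
Bearing (1.5 l_c t F_u ≤ 3.0 d t F_u): upper limit = 3.0·1.125·0.375·65 = 82.27 kips.
  Edge l_c = 2.75 − 1.25/2 = 2.125 → r_n = 77.7 kips; interior l_c = 3.75 − 1.25 = 2.5 → r_n = 82.27 kips.
  R_n,bearing = 1·77.7 + 1·82.27 = 160 kips → 160 / 2 = 80 kips.
Bolt shear governs: 67.6 kips.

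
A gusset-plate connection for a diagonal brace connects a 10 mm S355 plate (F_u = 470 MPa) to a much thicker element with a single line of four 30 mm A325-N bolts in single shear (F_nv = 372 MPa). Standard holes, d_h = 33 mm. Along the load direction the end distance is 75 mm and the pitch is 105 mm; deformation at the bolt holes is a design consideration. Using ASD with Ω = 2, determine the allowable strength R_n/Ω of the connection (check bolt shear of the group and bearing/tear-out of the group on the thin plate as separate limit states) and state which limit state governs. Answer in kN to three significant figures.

Bolt shear: A_b = π·30²/4 = 706.9 mm²; R_n = 372 × 706.9 × 4 × 1 / 1000 = 1052 kN → 1052 / 2 = 526 kN.
Bearing (1.2 l_c t F_u ≤ 2.4 d t F_u): upper limit = 2.4·30·10·470 / 1000 = 338.4 kN.
  Edge l_c = 75 − 33/2 = 58.5 → r_n = 329.9 kN; interior l_c = 105 − 33 = 72 → r_n = 338.4 kN.
  R_n,bearing = 1·329.9 + 3·338.4 = 1345 kN → 1345 / 2 = 673 kN.
Bolt shear governs: 526 kN.

526 kN (bolt shear governs)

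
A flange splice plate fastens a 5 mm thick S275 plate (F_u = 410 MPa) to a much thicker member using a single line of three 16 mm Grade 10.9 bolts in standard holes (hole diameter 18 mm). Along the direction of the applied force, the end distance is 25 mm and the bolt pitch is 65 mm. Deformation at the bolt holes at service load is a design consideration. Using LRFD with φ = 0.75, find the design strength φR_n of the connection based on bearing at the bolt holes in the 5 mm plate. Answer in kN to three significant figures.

Per bolt r_n = 1.2 l_c t F_u ≤ 2.4 d t F_u; upper limit = 2.4 × 16 × 5 × 410 / 1000 = 78.72 kN.
Edge bolt: l_c = 25 − 18/2 = 16 mm → 1.2 × 16 × 5 × 410 / 1000 = 39.36 → r_n = 39.36 kN.
Interior bolts: l_c = 65 − 18 = 47 mm → 1.2 × 47 × 5 × 410 / 1000 = 115.6 → r_n = 78.72 kN.
R_n = 1 × 39.36 + 2 × 78.72 = 196.8 kN.
Design strength φR_n = 0.75 × 196.8 = 148 kN.

148 kN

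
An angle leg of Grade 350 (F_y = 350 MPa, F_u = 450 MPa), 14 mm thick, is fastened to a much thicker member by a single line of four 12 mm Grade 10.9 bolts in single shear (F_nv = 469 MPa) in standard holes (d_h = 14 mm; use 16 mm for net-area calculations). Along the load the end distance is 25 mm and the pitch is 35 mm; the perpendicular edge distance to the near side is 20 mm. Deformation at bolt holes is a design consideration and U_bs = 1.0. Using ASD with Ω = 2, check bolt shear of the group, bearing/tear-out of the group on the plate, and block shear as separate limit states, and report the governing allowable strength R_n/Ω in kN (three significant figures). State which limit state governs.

106 kN (bolt shear governs)

Bolt shear: A_b = π·12²/4 = 113.1 mm²; R_n = 469 × 113.1 × 4 × 1 / 1000 = 212.2 kN → 212.2 / 2 = 106 kN.
Bearing: edge l_c = 18, r_n = 136.1 kN; interior l_c = 21, r_n = 158.8 kN; R_n = 136.1 + 3·158.8 = 612.4 kN → 306 kN.
Block shear: A_gv = 1820, A_nv = 1036, A_nt = 168 mm²; R_n = min(0.6F_uA_nv, 0.6F_yA_gv) + U_bs·F_u·A_nt = 355.3 kN → 178 kN.
Bolt shear governs: 106 kN.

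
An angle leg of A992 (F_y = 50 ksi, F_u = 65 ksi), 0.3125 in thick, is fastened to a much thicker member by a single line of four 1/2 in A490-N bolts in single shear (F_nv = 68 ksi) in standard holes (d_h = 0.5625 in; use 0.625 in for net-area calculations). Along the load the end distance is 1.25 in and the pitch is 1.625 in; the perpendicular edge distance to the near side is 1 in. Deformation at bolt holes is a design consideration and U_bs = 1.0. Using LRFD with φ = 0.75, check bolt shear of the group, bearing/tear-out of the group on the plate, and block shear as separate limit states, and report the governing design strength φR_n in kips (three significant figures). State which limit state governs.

40.1 kips (bolt shear governs)

Bolt shear: A_b = π·0.5²/4 = 0.1963 in²; R_n = 68 × 0.1963 × 4 × 1 = 53.41 kips → 0.75 × 53.41 = 40.1 kips.
Bearing: edge l_c = 0.9688, r_n = 23.61 kips; interior l_c = 1.062, r_n = 24.38 kips; R_n = 23.61 + 3·24.38 = 96.74 kips → 72.6 kips.
Block shear: A_gv = 1.914, A_nv = 1.23, A_nt = 0.2148 in²; R_n = min(0.6F_uA_nv, 0.6F_yA_gv) + U_bs·F_u·A_nt = 61.95 kips → 46.5 kips.
Bolt shear governs: 40.1 kips.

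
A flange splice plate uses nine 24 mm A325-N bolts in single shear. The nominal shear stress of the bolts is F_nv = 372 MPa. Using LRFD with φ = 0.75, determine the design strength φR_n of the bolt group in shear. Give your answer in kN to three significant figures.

1140 kN

A_b = π × 24² / 4 = 452.4 mm².
R_n = F_nv · A_b · n · n_s = 372 × 452.4 × 9 × 1 / 1000 = 1515 kN.
Design strength φR_n = 0.75 × 1515 = 1140 kN.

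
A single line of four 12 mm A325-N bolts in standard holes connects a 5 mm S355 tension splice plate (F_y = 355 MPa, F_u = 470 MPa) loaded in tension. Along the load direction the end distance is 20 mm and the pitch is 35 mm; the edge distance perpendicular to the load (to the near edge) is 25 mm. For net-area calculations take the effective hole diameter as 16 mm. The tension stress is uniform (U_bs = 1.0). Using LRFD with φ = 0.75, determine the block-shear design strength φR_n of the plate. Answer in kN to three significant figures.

Shear plane L_v = 20 + 3·35 = 125 mm; A_gv = 125 × 5 = 625 mm².
A_nv = (125 − 3.5·16) × 5 = 345 mm².
A_nt = (25 − 0.5·16) × 5 = 85 mm².
0.6 F_u A_nv = 97.29 kN; 0.6 F_y A_gv = 133.1 kN → shear rupture governs the shear term.
R_n = 97.29 + 1.0 × 470 × 85 / 1000 = 137.2 kN.
Design strength φR_n = 0.75 × 137.2 = 103 kN.

103 kN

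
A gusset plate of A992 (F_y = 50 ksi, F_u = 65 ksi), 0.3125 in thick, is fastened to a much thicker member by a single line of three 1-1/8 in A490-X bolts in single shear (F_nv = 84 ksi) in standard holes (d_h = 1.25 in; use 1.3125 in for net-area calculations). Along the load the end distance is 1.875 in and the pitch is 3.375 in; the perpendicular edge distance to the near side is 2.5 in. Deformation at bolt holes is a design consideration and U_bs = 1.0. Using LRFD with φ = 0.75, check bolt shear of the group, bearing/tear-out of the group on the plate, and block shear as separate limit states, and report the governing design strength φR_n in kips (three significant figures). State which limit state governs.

76.9 kips (block shear governs)

Bolt shear: A_b = π·1.125²/4 = 0.994 in²; R_n = 84 × 0.994 × 3 × 1 = 250.5 kips → 0.75 × 250.5 = 188 kips.
Bearing: edge l_c = 1.25, r_n = 30.47 kips; interior l_c = 2.125, r_n = 51.8 kips; R_n = 30.47 + 2·51.8 = 134.1 kips → 101 kips.
Block shear: A_gv = 2.695, A_nv = 1.67, A_nt = 0.5762 in²; R_n = min(0.6F_uA_nv, 0.6F_yA_gv) + U_bs·F_u·A_nt = 102.6 kips → 76.9 kips.
Block shear governs: 76.9 kips.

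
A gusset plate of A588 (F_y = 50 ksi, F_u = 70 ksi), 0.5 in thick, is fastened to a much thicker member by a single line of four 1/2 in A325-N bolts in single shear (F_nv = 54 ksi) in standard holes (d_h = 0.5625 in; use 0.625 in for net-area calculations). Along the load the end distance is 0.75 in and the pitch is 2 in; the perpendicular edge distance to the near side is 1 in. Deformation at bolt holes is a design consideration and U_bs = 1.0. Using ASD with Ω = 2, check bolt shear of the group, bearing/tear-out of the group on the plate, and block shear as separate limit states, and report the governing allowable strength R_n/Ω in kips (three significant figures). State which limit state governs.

21.2 kips (bolt shear governs)

Bolt shear: A_b = π·0.5²/4 = 0.1963 in²; R_n = 54 × 0.1963 × 4 × 1 = 42.41 kips → 42.41 / 2 = 21.2 kips.
Bearing: edge l_c = 0.4688, r_n = 19.69 kips; interior l_c = 1.438, r_n = 42 kips; R_n = 19.69 + 3·42 = 145.7 kips → 72.8 kips.
Block shear: A_gv = 3.375, A_nv = 2.281, A_nt = 0.3438 in²; R_n = min(0.6F_uA_nv, 0.6F_yA_gv) + U_bs·F_u·A_nt = 119.9 kips → 59.9 kips.
Bolt shear governs: 21.2 kips.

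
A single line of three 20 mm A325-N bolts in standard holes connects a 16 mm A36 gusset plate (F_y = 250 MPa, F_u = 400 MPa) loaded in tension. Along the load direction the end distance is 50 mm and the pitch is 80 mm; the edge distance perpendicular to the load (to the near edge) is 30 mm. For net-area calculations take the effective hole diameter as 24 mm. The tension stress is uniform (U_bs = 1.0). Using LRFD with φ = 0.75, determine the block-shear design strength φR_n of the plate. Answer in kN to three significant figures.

464 kN

Shear plane L_v = 50 + 2·80 = 210 mm; A_gv = 210 × 16 = 3360 mm².
A_nv = (210 − 2.5·24) × 16 = 2400 mm².
A_nt = (30 − 0.5·24) × 16 = 288 mm².
0.6 F_u A_nv = 576 kN; 0.6 F_y A_gv = 504 kN → shear yielding governs the shear term.
R_n = 504 + 1.0 × 400 × 288 / 1000 = 619.2 kN.
Design strength φR_n = 0.75 × 619.2 = 464 kN.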